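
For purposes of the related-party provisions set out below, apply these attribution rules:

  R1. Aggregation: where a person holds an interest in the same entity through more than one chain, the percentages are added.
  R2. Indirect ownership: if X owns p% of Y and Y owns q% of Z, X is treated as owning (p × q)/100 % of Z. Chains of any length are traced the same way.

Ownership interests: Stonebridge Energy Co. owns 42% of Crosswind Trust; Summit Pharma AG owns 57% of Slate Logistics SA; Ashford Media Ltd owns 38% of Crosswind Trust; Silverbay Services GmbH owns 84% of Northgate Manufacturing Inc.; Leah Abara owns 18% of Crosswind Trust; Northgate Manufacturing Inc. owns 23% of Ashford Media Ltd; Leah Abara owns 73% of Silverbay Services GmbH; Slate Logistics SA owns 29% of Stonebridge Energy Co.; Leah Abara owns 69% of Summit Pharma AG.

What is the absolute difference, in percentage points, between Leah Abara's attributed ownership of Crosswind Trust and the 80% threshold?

Chain via Summit Pharma AG → Slate Logistics SA → Stonebridge Energy Co. (R2): 69% × 57% × 29% × 42% = 4.790394% of Crosswind Trust.
Chain via Silverbay Services GmbH → Northgate Manufacturing Inc. → Ashford Media Ltd (R2): 73% × 84% × 23% × 38% = 5.359368% of Crosswind Trust.
Direct interest in Crosswind Trust: 18%.
Aggregating (R1): 4.790394% + 5.359368% + 18% = 28.149762%.
28.149762% falls short of the 80% threshold by 51.850238 percentage points.

51.850238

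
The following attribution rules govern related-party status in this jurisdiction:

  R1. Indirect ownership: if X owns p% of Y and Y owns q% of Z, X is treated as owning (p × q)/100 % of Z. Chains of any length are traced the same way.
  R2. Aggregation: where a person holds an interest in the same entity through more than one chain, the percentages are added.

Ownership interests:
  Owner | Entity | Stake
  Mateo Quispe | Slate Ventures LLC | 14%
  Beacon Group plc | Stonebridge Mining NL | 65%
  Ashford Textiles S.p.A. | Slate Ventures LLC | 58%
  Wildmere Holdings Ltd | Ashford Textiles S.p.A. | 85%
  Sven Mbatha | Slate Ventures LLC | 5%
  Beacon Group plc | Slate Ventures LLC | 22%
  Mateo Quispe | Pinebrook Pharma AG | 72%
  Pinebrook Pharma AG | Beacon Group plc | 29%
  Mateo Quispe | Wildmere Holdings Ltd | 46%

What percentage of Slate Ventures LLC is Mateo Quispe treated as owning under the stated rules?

Chain via Pinebrook Pharma AG → Beacon Group plc (R1): 72% × 29% × 22% = 4.5936% of Slate Ventures LLC.
Chain via Wildmere Holdings Ltd → Ashford Textiles S.p.A. (R1): 46% × 85% × 58% = 22.678% of Slate Ventures LLC.
Direct interest in Slate Ventures LLC: 14%.
Aggregating (R2): 4.5936% + 22.678% + 14% = 41.2716%.

41.2716%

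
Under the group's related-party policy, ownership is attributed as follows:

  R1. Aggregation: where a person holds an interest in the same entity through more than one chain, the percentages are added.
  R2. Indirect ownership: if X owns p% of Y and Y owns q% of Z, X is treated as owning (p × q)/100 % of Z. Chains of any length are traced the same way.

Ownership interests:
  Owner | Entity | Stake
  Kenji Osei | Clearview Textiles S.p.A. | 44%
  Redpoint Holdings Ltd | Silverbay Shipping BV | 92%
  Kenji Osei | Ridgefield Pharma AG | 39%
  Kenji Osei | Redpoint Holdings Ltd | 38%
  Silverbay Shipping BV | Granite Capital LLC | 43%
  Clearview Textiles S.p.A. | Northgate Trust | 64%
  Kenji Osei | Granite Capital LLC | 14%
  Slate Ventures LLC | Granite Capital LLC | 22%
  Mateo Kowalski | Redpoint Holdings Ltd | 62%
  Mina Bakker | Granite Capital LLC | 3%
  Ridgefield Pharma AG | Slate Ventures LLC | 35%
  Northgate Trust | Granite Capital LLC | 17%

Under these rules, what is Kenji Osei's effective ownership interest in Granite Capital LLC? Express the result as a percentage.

Chain via Redpoint Holdings Ltd → Silverbay Shipping BV (R2): 38% × 92% × 43% = 15.0328% of Granite Capital LLC.
Chain via Ridgefield Pharma AG → Slate Ventures LLC (R2): 39% × 35% × 22% = 3.003% of Granite Capital LLC.
Chain via Clearview Textiles S.p.A. → Northgate Trust (R2): 44% × 64% × 17% = 4.7872% of Granite Capital LLC.
Direct interest in Granite Capital LLC: 14%.
Aggregating (R1): 15.0328% + 3.003% + 4.7872% + 14% = 36.823%.

36.823%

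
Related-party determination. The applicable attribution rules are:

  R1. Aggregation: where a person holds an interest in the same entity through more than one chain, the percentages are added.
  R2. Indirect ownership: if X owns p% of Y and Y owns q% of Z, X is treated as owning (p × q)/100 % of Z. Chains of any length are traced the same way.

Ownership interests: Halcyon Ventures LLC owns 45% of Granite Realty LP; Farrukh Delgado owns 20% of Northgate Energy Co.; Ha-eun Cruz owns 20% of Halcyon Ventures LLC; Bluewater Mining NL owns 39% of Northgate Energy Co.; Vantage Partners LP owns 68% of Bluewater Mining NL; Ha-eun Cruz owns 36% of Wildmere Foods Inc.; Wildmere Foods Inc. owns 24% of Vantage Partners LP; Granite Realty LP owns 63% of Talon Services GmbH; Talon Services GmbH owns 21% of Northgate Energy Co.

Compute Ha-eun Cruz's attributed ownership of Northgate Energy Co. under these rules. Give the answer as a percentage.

3.482028%

Chain via Wildmere Foods Inc. → Vantage Partners LP → Bluewater Mining NL (R2): 36% × 24% × 68% × 39% = 2.291328% of Northgate Energy Co.
Chain via Halcyon Ventures LLC → Granite Realty LP → Talon Services GmbH (R2): 20% × 45% × 63% × 21% = 1.1907% of Northgate Energy Co.
Aggregating (R1): 2.291328% + 1.1907% = 3.482028%.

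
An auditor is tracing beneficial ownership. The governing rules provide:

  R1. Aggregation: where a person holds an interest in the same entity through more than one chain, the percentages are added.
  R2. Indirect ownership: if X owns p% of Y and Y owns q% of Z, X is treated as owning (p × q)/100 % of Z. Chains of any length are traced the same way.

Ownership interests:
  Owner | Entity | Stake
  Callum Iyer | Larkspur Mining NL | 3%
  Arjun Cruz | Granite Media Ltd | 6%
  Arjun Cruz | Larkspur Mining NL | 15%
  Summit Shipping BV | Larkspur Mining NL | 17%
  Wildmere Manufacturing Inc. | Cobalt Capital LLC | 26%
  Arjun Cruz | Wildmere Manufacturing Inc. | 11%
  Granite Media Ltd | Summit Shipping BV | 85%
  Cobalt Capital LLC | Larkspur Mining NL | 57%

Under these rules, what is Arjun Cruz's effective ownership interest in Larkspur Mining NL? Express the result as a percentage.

17.4972%

Chain via Granite Media Ltd → Summit Shipping BV (R2): 6% × 85% × 17% = 0.867% of Larkspur Mining NL.
Chain via Wildmere Manufacturing Inc. → Cobalt Capital LLC (R2): 11% × 26% × 57% = 1.6302% of Larkspur Mining NL.
Direct interest in Larkspur Mining NL: 15%.
Aggregating (R1): 0.867% + 1.6302% + 15% = 17.4972%.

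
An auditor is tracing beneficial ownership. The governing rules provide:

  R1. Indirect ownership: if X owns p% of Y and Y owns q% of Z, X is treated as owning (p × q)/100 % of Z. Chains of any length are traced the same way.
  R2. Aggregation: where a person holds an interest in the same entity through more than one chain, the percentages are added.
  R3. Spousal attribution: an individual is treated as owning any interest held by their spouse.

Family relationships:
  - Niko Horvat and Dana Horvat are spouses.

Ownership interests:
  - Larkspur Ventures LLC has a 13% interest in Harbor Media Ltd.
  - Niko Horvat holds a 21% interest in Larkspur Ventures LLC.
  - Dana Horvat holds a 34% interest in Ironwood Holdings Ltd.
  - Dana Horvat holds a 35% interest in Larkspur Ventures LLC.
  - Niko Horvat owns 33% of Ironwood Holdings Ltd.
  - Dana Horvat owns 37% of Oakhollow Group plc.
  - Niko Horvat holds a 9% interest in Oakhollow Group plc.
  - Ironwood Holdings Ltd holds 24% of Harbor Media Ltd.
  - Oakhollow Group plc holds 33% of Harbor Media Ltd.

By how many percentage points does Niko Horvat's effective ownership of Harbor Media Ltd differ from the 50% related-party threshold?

By spousal attribution (R3), Niko Horvat is treated as also owning Dana Horvat's interest in Ironwood Holdings Ltd, giving 33% + 34% = 67%.
By spousal attribution (R3), Niko Horvat is treated as also owning Dana Horvat's interest in Oakhollow Group plc, giving 9% + 37% = 46%.
By spousal attribution (R3), Niko Horvat is treated as also owning Dana Horvat's interest in Larkspur Ventures LLC, giving 21% + 35% = 56%.
Chain via Ironwood Holdings Ltd (R1): 67% × 24% = 16.08% of Harbor Media Ltd.
Chain via Oakhollow Group plc (R1): 46% × 33% = 15.18% of Harbor Media Ltd.
Chain via Larkspur Ventures LLC (R1): 56% × 13% = 7.28% of Harbor Media Ltd.
Aggregating (R2): 16.08% + 15.18% + 7.28% = 38.54%.
38.54% falls short of the 50% threshold by 11.46 percentage points.

11.46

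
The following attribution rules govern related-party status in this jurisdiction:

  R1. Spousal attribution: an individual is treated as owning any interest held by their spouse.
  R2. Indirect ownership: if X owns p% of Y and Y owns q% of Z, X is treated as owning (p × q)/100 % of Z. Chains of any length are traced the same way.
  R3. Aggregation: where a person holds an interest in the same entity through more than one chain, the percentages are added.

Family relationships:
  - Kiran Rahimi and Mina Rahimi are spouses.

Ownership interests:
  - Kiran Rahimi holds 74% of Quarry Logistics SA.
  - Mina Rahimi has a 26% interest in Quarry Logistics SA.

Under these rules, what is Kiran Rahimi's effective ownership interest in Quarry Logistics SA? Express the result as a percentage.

By spousal attribution (R1), Kiran Rahimi is treated as also owning Mina Rahimi's interest in Quarry Logistics SA, giving 74% + 26% = 100%.
Direct interest in Quarry Logistics SA: 100%.

100%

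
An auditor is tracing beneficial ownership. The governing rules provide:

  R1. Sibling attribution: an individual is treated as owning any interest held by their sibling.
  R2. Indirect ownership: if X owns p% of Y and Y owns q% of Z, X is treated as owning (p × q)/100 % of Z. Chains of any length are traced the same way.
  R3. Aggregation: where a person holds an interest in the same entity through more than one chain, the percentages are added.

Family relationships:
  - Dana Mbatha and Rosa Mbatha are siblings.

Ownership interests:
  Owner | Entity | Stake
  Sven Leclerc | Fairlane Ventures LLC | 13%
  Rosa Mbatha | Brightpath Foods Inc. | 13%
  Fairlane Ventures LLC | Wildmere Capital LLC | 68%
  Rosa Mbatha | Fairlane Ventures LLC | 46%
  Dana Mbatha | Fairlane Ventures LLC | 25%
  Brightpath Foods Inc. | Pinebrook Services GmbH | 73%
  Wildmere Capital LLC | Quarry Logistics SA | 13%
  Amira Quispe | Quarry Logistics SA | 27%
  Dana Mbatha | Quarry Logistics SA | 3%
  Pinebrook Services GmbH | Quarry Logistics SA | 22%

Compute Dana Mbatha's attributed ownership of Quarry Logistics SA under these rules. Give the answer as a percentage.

11.3642%

By sibling attribution (R1), Dana Mbatha is treated as also owning Rosa Mbatha's interest in Fairlane Ventures LLC, giving 25% + 46% = 71%.
By sibling attribution (R1), Dana Mbatha is treated as owning Rosa Mbatha's 13% interest in Brightpath Foods Inc.
Chain via Fairlane Ventures LLC → Wildmere Capital LLC (R2): 71% × 68% × 13% = 6.2764% of Quarry Logistics SA.
Direct interest in Quarry Logistics SA: 3%.
Chain via Brightpath Foods Inc. → Pinebrook Services GmbH (R2): 13% × 73% × 22% = 2.0878% of Quarry Logistics SA.
Aggregating (R3): 6.2764% + 3% + 2.0878% = 11.3642%.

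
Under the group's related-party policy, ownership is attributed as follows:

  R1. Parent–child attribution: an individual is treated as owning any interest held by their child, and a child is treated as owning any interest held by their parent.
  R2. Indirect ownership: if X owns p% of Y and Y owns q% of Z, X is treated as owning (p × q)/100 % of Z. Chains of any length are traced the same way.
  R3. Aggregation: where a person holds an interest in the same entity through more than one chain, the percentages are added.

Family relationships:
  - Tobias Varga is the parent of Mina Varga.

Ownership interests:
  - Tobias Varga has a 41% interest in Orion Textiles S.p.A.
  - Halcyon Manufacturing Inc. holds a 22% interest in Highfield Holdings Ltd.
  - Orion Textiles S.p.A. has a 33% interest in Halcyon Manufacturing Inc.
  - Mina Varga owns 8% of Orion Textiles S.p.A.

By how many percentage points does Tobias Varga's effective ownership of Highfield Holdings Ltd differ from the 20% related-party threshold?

By parent–child attribution (R1), Tobias Varga is treated as also owning Mina Varga's interest in Orion Textiles S.p.A, giving 41% + 8% = 49%.
Chain via Orion Textiles S.p.A. → Halcyon Manufacturing Inc. (R2): 49% × 33% × 22% = 3.5574% of Highfield Holdings Ltd.
3.5574% falls short of the 20% threshold by 16.4426 percentage points.

16.4426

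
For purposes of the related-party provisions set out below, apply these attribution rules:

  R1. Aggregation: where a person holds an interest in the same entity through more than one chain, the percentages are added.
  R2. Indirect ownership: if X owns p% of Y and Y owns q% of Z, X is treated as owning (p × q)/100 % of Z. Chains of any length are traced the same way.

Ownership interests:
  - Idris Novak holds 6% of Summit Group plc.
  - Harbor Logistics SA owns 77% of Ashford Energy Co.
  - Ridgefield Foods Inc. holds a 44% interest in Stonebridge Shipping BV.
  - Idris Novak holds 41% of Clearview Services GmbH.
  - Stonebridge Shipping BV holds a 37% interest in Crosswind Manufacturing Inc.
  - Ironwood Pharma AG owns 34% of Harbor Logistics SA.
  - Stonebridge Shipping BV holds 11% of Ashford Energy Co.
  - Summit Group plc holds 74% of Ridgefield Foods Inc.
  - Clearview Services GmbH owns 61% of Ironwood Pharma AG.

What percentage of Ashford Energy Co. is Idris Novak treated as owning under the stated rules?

6.762514%

Chain via Summit Group plc → Ridgefield Foods Inc. → Stonebridge Shipping BV (R2): 6% × 74% × 44% × 11% = 0.214896% of Ashford Energy Co.
Chain via Clearview Services GmbH → Ironwood Pharma AG → Harbor Logistics SA (R2): 41% × 61% × 34% × 77% = 6.547618% of Ashford Energy Co.
Aggregating (R1): 0.214896% + 6.547618% = 6.762514%.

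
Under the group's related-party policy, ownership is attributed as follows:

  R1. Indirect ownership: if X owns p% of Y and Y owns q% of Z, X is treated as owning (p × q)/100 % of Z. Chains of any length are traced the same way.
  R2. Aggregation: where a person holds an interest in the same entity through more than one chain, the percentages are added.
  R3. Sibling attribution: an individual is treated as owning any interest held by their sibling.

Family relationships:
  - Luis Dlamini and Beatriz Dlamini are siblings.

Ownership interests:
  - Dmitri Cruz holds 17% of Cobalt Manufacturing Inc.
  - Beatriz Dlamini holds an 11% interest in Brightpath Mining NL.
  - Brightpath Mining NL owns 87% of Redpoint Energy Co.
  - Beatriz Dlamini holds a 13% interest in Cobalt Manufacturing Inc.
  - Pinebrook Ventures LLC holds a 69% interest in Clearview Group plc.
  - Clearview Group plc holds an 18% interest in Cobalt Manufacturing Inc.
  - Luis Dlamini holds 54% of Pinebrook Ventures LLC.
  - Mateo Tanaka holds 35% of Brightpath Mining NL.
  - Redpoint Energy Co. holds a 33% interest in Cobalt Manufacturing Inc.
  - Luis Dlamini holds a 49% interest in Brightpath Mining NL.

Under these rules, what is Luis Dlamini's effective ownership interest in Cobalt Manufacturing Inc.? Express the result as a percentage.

36.9328%

By sibling attribution (R3), Luis Dlamini is treated as also owning Beatriz Dlamini's interest in Brightpath Mining NL, giving 49% + 11% = 60%.
By sibling attribution (R3), Luis Dlamini is treated as owning Beatriz Dlamini's 13% interest in Cobalt Manufacturing Inc.
Chain via Brightpath Mining NL → Redpoint Energy Co. (R1): 60% × 87% × 33% = 17.226% of Cobalt Manufacturing Inc.
Chain via Pinebrook Ventures LLC → Clearview Group plc (R1): 54% × 69% × 18% = 6.7068% of Cobalt Manufacturing Inc.
Direct interest in Cobalt Manufacturing Inc: 13%.
Aggregating (R2): 17.226% + 6.7068% + 13% = 36.9328%.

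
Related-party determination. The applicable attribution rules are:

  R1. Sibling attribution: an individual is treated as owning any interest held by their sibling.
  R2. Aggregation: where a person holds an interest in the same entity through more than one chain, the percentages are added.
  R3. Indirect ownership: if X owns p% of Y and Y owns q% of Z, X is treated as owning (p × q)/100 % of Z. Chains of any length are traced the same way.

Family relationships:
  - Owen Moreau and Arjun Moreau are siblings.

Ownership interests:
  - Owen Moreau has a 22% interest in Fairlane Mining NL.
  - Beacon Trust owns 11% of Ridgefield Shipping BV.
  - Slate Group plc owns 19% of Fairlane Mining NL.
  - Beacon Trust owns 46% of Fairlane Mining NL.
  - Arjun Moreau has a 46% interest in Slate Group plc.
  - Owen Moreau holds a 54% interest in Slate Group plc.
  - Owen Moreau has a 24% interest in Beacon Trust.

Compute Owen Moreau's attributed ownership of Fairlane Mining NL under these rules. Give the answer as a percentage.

52.04%

By sibling attribution (R1), Owen Moreau is treated as also owning Arjun Moreau's interest in Slate Group plc, giving 54% + 46% = 100%.
Chain via Slate Group plc (R3): 100% × 19% = 19% of Fairlane Mining NL.
Chain via Beacon Trust (R3): 24% × 46% = 11.04% of Fairlane Mining NL.
Direct interest in Fairlane Mining NL: 22%.
Aggregating (R2): 19% + 11.04% + 22% = 52.04%.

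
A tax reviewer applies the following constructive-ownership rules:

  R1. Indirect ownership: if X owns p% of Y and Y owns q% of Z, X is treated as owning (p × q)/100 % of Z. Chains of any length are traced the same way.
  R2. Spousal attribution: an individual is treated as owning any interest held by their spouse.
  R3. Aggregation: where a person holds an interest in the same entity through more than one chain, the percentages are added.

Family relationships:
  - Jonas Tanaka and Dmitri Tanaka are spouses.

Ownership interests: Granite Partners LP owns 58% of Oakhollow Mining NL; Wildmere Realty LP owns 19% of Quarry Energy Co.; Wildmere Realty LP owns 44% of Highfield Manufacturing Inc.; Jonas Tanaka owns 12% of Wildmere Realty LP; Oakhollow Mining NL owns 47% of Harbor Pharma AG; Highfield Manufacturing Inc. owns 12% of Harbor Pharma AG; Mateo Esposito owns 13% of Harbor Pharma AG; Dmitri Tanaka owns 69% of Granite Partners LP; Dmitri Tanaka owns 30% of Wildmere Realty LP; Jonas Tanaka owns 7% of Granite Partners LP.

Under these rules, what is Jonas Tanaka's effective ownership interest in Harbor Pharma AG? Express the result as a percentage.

22.9352%

By spousal attribution (R2), Jonas Tanaka is treated as also owning Dmitri Tanaka's interest in Granite Partners LP, giving 7% + 69% = 76%.
By spousal attribution (R2), Jonas Tanaka is treated as also owning Dmitri Tanaka's interest in Wildmere Realty LP, giving 12% + 30% = 42%.
Chain via Granite Partners LP → Oakhollow Mining NL (R1): 76% × 58% × 47% = 20.7176% of Harbor Pharma AG.
Chain via Wildmere Realty LP → Highfield Manufacturing Inc. (R1): 42% × 44% × 12% = 2.2176% of Harbor Pharma AG.
Aggregating (R3): 20.7176% + 2.2176% = 22.9352%.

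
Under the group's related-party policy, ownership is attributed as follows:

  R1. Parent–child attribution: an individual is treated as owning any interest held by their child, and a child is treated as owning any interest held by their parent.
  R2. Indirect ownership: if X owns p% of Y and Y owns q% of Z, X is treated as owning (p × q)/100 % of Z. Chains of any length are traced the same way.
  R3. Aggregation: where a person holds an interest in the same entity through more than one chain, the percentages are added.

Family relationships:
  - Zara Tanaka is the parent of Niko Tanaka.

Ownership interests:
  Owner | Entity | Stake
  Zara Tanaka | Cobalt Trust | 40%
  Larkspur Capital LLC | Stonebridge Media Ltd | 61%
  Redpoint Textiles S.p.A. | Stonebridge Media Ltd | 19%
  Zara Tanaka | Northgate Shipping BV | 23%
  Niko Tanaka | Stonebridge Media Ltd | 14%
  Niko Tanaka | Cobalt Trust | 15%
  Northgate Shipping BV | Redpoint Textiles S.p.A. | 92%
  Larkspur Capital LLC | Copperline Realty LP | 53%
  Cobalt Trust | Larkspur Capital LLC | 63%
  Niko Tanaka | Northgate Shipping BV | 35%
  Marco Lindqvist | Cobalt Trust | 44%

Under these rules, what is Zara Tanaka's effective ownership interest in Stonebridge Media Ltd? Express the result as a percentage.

45.2749%

By parent–child attribution (R1), Zara Tanaka is treated as also owning Niko Tanaka's interest in Cobalt Trust, giving 40% + 15% = 55%.
By parent–child attribution (R1), Zara Tanaka is treated as also owning Niko Tanaka's interest in Northgate Shipping BV, giving 23% + 35% = 58%.
By parent–child attribution (R1), Zara Tanaka is treated as owning Niko Tanaka's 14% interest in Stonebridge Media Ltd.
Chain via Cobalt Trust → Larkspur Capital LLC (R2): 55% × 63% × 61% = 21.1365% of Stonebridge Media Ltd.
Chain via Northgate Shipping BV → Redpoint Textiles S.p.A. (R2): 58% × 92% × 19% = 10.1384% of Stonebridge Media Ltd.
Direct interest in Stonebridge Media Ltd: 14%.
Aggregating (R3): 21.1365% + 10.1384% + 14% = 45.2749%.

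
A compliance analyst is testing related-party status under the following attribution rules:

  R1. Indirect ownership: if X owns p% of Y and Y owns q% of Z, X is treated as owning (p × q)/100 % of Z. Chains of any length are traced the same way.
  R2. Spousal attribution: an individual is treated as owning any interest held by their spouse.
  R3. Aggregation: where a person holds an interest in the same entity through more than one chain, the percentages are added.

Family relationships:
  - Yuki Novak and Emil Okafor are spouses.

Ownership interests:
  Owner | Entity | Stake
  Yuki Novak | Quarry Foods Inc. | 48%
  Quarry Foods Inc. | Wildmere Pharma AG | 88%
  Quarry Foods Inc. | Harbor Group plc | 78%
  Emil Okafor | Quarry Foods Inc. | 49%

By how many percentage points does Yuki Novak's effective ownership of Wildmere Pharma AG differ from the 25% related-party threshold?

60.36

By spousal attribution (R2), Yuki Novak is treated as also owning Emil Okafor's interest in Quarry Foods Inc, giving 48% + 49% = 97%.
Chain via Quarry Foods Inc. (R1): 97% × 88% = 85.36% of Wildmere Pharma AG.
85.36% exceeds the 25% threshold by 60.36 percentage points.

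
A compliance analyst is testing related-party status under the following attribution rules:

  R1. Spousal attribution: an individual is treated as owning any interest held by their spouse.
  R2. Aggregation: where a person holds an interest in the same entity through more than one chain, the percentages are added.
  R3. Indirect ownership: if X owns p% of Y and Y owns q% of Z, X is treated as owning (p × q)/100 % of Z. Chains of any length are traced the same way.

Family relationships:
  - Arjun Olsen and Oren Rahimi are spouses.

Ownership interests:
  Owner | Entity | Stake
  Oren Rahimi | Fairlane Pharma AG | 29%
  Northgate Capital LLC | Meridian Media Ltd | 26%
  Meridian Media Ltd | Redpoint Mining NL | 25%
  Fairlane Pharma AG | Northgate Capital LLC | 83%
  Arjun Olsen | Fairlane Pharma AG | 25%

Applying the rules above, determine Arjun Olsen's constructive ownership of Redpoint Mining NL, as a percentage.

By spousal attribution (R1), Arjun Olsen is treated as also owning Oren Rahimi's interest in Fairlane Pharma AG, giving 25% + 29% = 54%.
Chain via Fairlane Pharma AG → Northgate Capital LLC → Meridian Media Ltd (R3): 54% × 83% × 26% × 25% = 2.9133% of Redpoint Mining NL.

2.9133%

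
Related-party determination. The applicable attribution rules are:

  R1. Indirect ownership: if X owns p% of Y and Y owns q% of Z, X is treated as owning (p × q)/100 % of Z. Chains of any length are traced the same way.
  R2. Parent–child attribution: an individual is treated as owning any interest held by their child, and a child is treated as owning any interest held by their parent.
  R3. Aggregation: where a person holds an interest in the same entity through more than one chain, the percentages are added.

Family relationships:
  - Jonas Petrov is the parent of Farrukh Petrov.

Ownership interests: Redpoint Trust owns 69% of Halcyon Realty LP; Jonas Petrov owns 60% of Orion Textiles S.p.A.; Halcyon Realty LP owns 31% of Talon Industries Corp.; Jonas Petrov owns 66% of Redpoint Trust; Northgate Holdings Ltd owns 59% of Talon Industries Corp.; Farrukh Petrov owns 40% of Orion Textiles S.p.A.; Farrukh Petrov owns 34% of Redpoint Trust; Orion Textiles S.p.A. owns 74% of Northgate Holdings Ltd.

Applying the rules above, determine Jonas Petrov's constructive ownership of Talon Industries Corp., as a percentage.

By parent–child attribution (R2), Jonas Petrov is treated as also owning Farrukh Petrov's interest in Redpoint Trust, giving 66% + 34% = 100%.
By parent–child attribution (R2), Jonas Petrov is treated as also owning Farrukh Petrov's interest in Orion Textiles S.p.A, giving 60% + 40% = 100%.
Chain via Redpoint Trust → Halcyon Realty LP (R1): 100% × 69% × 31% = 21.39% of Talon Industries Corp.
Chain via Orion Textiles S.p.A. → Northgate Holdings Ltd (R1): 100% × 74% × 59% = 43.66% of Talon Industries Corp.
Aggregating (R3): 21.39% + 43.66% = 65.05%.

65.05%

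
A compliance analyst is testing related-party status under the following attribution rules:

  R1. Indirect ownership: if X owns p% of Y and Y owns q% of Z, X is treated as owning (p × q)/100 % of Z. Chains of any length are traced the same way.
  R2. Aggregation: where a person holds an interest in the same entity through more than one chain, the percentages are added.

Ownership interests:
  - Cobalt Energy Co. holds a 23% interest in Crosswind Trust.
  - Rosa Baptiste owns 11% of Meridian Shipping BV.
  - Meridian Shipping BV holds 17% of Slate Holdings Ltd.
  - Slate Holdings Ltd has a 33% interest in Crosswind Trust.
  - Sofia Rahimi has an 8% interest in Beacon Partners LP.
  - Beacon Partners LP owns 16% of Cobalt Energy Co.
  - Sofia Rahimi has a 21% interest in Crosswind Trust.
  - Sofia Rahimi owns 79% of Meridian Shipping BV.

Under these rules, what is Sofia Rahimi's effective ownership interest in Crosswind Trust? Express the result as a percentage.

Chain via Meridian Shipping BV → Slate Holdings Ltd (R1): 79% × 17% × 33% = 4.4319% of Crosswind Trust.
Chain via Beacon Partners LP → Cobalt Energy Co. (R1): 8% × 16% × 23% = 0.2944% of Crosswind Trust.
Direct interest in Crosswind Trust: 21%.
Aggregating (R2): 4.4319% + 0.2944% + 21% = 25.7263%.

25.7263%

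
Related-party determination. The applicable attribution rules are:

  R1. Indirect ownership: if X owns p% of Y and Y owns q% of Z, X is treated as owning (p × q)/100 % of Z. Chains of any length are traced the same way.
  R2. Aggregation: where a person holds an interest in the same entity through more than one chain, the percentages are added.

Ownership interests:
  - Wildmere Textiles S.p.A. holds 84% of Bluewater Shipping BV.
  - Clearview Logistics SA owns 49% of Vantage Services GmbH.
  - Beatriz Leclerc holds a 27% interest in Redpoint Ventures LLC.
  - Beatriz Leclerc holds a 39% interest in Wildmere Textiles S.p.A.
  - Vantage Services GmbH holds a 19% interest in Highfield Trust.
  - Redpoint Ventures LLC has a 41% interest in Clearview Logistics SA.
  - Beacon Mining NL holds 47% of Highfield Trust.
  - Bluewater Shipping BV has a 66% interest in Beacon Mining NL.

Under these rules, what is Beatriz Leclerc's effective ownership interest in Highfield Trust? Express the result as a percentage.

11.192769%

Chain via Wildmere Textiles S.p.A. → Bluewater Shipping BV → Beacon Mining NL (R1): 39% × 84% × 66% × 47% = 10.162152% of Highfield Trust.
Chain via Redpoint Ventures LLC → Clearview Logistics SA → Vantage Services GmbH (R1): 27% × 41% × 49% × 19% = 1.030617% of Highfield Trust.
Aggregating (R2): 10.162152% + 1.030617% = 11.192769%.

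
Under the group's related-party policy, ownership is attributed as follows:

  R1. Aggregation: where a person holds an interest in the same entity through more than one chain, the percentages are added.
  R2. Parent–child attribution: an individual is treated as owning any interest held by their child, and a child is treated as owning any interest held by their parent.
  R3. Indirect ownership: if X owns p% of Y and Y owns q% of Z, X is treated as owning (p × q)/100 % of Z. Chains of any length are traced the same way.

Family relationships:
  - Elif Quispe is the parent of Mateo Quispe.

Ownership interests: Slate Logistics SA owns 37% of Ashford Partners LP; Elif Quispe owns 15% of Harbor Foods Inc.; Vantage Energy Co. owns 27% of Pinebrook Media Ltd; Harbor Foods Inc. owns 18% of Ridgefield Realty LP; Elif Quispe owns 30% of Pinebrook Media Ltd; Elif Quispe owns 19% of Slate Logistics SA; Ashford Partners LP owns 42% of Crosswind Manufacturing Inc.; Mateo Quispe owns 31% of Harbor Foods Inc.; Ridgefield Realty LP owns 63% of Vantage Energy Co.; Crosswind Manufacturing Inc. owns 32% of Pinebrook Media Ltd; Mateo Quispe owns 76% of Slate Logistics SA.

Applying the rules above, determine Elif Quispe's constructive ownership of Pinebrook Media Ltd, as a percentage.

By parent–child attribution (R2), Elif Quispe is treated as also owning Mateo Quispe's interest in Slate Logistics SA, giving 19% + 76% = 95%.
By parent–child attribution (R2), Elif Quispe is treated as also owning Mateo Quispe's interest in Harbor Foods Inc, giving 15% + 31% = 46%.
Chain via Slate Logistics SA → Ashford Partners LP → Crosswind Manufacturing Inc. (R3): 95% × 37% × 42% × 32% = 4.72416% of Pinebrook Media Ltd.
Chain via Harbor Foods Inc. → Ridgefield Realty LP → Vantage Energy Co. (R3): 46% × 18% × 63% × 27% = 1.408428% of Pinebrook Media Ltd.
Direct interest in Pinebrook Media Ltd: 30%.
Aggregating (R1): 4.72416% + 1.408428% + 30% = 36.132588%.

36.132588%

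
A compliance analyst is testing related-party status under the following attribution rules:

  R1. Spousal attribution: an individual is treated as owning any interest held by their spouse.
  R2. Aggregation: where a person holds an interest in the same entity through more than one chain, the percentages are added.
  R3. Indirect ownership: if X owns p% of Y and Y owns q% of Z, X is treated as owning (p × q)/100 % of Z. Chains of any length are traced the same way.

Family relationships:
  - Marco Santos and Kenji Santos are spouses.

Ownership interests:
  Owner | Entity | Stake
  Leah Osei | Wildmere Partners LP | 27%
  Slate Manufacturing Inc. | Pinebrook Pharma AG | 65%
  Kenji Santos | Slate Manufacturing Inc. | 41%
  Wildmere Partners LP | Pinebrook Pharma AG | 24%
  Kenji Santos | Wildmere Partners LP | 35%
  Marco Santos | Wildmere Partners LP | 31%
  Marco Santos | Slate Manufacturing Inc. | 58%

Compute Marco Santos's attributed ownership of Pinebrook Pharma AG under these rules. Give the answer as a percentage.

80.19%

By spousal attribution (R1), Marco Santos is treated as also owning Kenji Santos's interest in Wildmere Partners LP, giving 31% + 35% = 66%.
By spousal attribution (R1), Marco Santos is treated as also owning Kenji Santos's interest in Slate Manufacturing Inc, giving 58% + 41% = 99%.
Chain via Wildmere Partners LP (R3): 66% × 24% = 15.84% of Pinebrook Pharma AG.
Chain via Slate Manufacturing Inc. (R3): 99% × 65% = 64.35% of Pinebrook Pharma AG.
Aggregating (R2): 15.84% + 64.35% = 80.19%.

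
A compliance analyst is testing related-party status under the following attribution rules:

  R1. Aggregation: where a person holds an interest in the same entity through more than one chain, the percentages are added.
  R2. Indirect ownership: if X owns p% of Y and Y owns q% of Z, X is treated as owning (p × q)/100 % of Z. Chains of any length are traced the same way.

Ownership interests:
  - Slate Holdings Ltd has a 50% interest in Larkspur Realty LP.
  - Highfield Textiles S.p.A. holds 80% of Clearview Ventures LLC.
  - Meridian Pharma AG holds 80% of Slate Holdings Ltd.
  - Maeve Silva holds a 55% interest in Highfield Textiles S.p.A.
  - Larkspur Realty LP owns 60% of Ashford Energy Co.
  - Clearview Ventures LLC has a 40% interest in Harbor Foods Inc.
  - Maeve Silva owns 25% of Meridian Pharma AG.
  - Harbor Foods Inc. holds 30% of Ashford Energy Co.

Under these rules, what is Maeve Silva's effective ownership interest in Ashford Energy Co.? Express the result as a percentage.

Chain via Highfield Textiles S.p.A. → Clearview Ventures LLC → Harbor Foods Inc. (R2): 55% × 80% × 40% × 30% = 5.28% of Ashford Energy Co.
Chain via Meridian Pharma AG → Slate Holdings Ltd → Larkspur Realty LP (R2): 25% × 80% × 50% × 60% = 6% of Ashford Energy Co.
Aggregating (R1): 5.28% + 6% = 11.28%.

11.28%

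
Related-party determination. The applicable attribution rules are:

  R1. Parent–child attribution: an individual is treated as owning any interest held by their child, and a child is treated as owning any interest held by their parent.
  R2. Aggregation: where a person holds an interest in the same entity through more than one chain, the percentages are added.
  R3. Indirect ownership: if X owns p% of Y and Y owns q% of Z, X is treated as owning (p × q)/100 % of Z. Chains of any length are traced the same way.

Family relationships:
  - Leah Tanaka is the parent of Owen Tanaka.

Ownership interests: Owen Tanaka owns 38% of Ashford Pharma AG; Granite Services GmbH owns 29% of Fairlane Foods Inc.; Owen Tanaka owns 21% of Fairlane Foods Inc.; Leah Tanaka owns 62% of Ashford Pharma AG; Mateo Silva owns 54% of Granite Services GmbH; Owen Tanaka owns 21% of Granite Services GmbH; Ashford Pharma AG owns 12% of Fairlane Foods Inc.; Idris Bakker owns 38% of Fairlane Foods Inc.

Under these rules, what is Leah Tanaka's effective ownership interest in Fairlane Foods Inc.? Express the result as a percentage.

39.09%

By parent–child attribution (R1), Leah Tanaka is treated as also owning Owen Tanaka's interest in Ashford Pharma AG, giving 62% + 38% = 100%.
By parent–child attribution (R1), Leah Tanaka is treated as owning Owen Tanaka's 21% interest in Granite Services GmbH.
By parent–child attribution (R1), Leah Tanaka is treated as owning Owen Tanaka's 21% interest in Fairlane Foods Inc.
Chain via Ashford Pharma AG (R3): 100% × 12% = 12% of Fairlane Foods Inc.
Chain via Granite Services GmbH (R3): 21% × 29% = 6.09% of Fairlane Foods Inc.
Direct interest in Fairlane Foods Inc: 21%.
Aggregating (R2): 12% + 6.09% + 21% = 39.09%.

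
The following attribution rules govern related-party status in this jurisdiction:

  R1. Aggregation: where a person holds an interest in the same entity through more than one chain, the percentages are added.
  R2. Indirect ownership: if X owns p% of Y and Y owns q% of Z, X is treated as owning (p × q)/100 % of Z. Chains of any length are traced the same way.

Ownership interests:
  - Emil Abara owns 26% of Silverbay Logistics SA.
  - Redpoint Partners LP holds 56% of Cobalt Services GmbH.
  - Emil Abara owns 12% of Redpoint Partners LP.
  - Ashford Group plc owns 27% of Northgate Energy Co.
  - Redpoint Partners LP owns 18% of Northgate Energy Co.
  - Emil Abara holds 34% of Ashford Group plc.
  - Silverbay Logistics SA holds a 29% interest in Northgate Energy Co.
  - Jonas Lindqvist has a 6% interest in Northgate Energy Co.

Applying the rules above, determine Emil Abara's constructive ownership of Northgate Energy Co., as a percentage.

Chain via Redpoint Partners LP (R2): 12% × 18% = 2.16% of Northgate Energy Co.
Chain via Silverbay Logistics SA (R2): 26% × 29% = 7.54% of Northgate Energy Co.
Chain via Ashford Group plc (R2): 34% × 27% = 9.18% of Northgate Energy Co.
Aggregating (R1): 2.16% + 7.54% + 9.18% = 18.88%.

18.88%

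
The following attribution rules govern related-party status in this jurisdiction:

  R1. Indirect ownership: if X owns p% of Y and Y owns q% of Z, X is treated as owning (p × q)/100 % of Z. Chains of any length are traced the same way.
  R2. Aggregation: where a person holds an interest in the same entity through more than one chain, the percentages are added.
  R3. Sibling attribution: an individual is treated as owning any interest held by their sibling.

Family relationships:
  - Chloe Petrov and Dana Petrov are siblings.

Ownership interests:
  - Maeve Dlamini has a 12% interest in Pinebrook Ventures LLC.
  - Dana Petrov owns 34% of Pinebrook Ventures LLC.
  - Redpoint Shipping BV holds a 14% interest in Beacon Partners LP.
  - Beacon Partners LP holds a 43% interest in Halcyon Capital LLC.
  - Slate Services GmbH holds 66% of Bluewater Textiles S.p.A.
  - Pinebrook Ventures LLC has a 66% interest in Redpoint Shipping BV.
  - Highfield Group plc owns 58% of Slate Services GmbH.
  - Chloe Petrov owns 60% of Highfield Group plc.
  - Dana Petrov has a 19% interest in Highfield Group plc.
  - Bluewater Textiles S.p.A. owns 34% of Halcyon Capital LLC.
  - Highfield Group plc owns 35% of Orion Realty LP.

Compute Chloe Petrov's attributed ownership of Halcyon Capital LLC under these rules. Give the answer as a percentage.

11.632896%

By sibling attribution (R3), Chloe Petrov is treated as also owning Dana Petrov's interest in Highfield Group plc, giving 60% + 19% = 79%.
By sibling attribution (R3), Chloe Petrov is treated as owning Dana Petrov's 34% interest in Pinebrook Ventures LLC.
Chain via Highfield Group plc → Slate Services GmbH → Bluewater Textiles S.p.A. (R1): 79% × 58% × 66% × 34% = 10.282008% of Halcyon Capital LLC.
Chain via Pinebrook Ventures LLC → Redpoint Shipping BV → Beacon Partners LP (R1): 34% × 66% × 14% × 43% = 1.350888% of Halcyon Capital LLC.
Aggregating (R2): 10.282008% + 1.350888% = 11.632896%.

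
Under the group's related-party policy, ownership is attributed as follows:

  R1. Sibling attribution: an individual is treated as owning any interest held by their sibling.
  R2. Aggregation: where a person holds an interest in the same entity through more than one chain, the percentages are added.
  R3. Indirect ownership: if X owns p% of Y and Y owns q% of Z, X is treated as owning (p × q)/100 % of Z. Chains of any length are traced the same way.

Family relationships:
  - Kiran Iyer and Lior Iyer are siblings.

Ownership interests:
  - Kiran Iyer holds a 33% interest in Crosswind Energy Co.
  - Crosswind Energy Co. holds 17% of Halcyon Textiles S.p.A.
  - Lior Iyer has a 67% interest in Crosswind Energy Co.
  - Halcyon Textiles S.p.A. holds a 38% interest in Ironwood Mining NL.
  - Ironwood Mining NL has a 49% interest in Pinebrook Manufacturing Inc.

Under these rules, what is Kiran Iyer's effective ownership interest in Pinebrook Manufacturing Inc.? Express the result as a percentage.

By sibling attribution (R1), Kiran Iyer is treated as also owning Lior Iyer's interest in Crosswind Energy Co, giving 33% + 67% = 100%.
Chain via Crosswind Energy Co. → Halcyon Textiles S.p.A. → Ironwood Mining NL (R3): 100% × 17% × 38% × 49% = 3.1654% of Pinebrook Manufacturing Inc.

3.1654%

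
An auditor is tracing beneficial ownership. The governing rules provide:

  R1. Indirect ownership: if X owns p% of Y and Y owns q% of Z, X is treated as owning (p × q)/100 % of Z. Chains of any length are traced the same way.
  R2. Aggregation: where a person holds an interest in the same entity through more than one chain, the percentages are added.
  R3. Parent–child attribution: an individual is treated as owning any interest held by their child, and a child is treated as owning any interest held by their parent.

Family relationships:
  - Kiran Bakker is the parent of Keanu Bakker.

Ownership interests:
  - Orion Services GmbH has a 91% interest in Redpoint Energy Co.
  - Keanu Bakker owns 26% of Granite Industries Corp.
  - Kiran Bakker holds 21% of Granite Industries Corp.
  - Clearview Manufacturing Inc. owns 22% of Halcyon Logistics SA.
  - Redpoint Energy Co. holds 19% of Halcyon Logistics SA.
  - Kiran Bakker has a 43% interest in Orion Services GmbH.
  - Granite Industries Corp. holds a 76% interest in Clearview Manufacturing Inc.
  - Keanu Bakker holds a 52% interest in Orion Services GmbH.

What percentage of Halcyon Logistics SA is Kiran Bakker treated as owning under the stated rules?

24.2839%

By parent–child attribution (R3), Kiran Bakker is treated as also owning Keanu Bakker's interest in Orion Services GmbH, giving 43% + 52% = 95%.
By parent–child attribution (R3), Kiran Bakker is treated as also owning Keanu Bakker's interest in Granite Industries Corp, giving 21% + 26% = 47%.
Chain via Orion Services GmbH → Redpoint Energy Co. (R1): 95% × 91% × 19% = 16.4255% of Halcyon Logistics SA.
Chain via Granite Industries Corp. → Clearview Manufacturing Inc. (R1): 47% × 76% × 22% = 7.8584% of Halcyon Logistics SA.
Aggregating (R2): 16.4255% + 7.8584% = 24.2839%.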